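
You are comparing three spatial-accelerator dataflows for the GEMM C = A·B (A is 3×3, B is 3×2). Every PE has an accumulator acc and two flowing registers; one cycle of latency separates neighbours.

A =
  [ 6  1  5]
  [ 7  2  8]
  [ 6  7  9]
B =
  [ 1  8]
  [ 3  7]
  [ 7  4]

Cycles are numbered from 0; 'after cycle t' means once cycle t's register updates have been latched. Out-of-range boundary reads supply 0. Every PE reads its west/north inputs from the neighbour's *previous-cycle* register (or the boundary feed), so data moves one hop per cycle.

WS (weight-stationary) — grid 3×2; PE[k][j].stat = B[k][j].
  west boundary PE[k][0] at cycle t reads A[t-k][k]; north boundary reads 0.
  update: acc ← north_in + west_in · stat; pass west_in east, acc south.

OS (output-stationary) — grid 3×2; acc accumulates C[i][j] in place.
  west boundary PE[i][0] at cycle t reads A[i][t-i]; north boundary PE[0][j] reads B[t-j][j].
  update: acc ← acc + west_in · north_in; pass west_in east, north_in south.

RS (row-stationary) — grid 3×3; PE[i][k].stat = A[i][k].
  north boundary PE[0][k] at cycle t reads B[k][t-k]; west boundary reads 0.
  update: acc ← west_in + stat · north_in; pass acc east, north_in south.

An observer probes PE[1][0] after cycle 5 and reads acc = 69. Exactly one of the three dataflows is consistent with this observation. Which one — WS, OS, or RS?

dataflow = OS

Under WS (3×2), PE[1][0]:
  cycle 0: PE[1][0] → acc 0, east 0, south 0
  cycle 1: PE[1][0] → acc 9, east 1, south 9
  cycle 2: PE[1][0] → acc 13, east 2, south 13
  cycle 3: PE[1][0] → acc 27, east 7, south 27
  cycle 4: PE[1][0] → acc 0, east 0, south 0
  cycle 5: PE[1][0] → acc 0, east 0, south 0
Under OS (3×2), PE[1][0]:
  cycle 0: PE[1][0] → acc 0, east 0, south 0
  cycle 1: PE[1][0] → acc 7, east 7, south 1
  cycle 2: PE[1][0] → acc 13, east 2, south 3
  cycle 3: PE[1][0] → acc 69, east 8, south 7
  cycle 4: PE[1][0] → acc 69, east 0, south 0
  cycle 5: PE[1][0] → acc 69, east 0, south 0
Under RS (3×3), PE[1][0]:
  cycle 0: PE[1][0] → acc 0, east 0, south 0
  cycle 1: PE[1][0] → acc 7, east 7, south 1
  cycle 2: PE[1][0] → acc 56, east 56, south 8
  cycle 3: PE[1][0] → acc 0, east 0, south 0
  cycle 4: PE[1][0] → acc 0, east 0, south 0
  cycle 5: PE[1][0] → acc 0, east 0, south 0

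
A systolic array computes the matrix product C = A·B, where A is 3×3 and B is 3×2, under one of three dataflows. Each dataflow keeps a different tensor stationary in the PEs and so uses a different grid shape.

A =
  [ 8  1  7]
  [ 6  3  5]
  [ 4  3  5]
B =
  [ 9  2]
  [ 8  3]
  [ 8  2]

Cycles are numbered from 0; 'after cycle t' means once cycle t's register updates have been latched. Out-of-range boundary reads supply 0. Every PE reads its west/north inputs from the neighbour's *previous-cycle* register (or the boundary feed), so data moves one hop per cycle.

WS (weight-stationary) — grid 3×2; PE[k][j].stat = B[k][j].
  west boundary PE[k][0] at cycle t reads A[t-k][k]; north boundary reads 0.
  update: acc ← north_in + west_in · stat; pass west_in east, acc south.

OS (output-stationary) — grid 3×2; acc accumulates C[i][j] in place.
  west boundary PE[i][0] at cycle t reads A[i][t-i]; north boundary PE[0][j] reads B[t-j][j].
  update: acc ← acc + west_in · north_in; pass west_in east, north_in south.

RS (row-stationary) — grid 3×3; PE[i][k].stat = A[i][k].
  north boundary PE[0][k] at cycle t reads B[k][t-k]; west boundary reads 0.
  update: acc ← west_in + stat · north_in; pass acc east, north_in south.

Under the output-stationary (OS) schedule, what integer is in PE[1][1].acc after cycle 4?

OS (3×2). Following PE[1][1] plus its west/north inputs:
  cycle 0: PE[0][1] → acc 0, east 0, south 0
  cycle 0: PE[1][0] → acc 0, east 0, south 0
  cycle 0: PE[1][1] → acc 0, east 0, south 0
  cycle 1: PE[0][1] → acc 16, east 8, south 2
  cycle 1: PE[1][0] → acc 54, east 6, south 9
  cycle 1: PE[1][1] → acc 0, east 0, south 0
  cycle 2: PE[0][1] → acc 19, east 1, south 3
  cycle 2: PE[1][0] → acc 78, east 3, south 8
  cycle 2: PE[1][1] → acc 12, east 6, south 2
  cycle 3: PE[0][1] → acc 33, east 7, south 2
  cycle 3: PE[1][0] → acc 118, east 5, south 8
  cycle 3: PE[1][1] → acc 21, east 3, south 3
  cycle 4: PE[0][1] → acc 33, east 0, south 0
  cycle 4: PE[1][0] → acc 118, east 0, south 0
  cycle 4: PE[1][1] → acc 31, east 5, south 2

PE[1][1].acc = 31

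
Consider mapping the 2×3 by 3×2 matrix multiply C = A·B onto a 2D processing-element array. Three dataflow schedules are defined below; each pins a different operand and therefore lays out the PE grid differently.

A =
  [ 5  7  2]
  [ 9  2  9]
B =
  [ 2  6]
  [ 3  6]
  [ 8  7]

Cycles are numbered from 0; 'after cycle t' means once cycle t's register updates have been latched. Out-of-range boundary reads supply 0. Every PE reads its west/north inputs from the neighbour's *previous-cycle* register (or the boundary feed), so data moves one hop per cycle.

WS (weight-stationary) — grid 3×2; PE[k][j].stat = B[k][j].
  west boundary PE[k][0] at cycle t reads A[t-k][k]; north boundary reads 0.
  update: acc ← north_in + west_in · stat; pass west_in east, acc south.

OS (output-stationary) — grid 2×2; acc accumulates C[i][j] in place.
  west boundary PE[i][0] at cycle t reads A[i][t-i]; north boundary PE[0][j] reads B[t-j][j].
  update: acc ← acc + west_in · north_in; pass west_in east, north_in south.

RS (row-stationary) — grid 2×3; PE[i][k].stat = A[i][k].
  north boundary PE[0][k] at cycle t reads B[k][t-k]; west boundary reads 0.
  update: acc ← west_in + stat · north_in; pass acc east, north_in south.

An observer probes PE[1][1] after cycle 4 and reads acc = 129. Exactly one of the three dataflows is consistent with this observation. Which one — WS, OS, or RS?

WS (3×2 grid), PE[1][1]:
  step 0 · PE1,1: acc=0; fwd→0 fwd↓0
  step 1 · PE1,1: acc=0; fwd→0 fwd↓0
  step 2 · PE1,1: acc=72; fwd→7 fwd↓72
  step 3 · PE1,1: acc=66; fwd→2 fwd↓66
  step 4 · PE1,1: acc=0; fwd→0 fwd↓0
OS (2×2 grid), PE[1][1]:
  step 0 · PE1,1: acc=0; fwd→0 fwd↓0
  step 1 · PE1,1: acc=0; fwd→0 fwd↓0
  step 2 · PE1,1: acc=54; fwd→9 fwd↓6
  step 3 · PE1,1: acc=66; fwd→2 fwd↓6
  step 4 · PE1,1: acc=129; fwd→9 fwd↓7
RS (2×3 grid), PE[1][1]:
  step 0 · PE1,1: acc=0; fwd→0 fwd↓0
  step 1 · PE1,1: acc=0; fwd→0 fwd↓0
  step 2 · PE1,1: acc=24; fwd→24 fwd↓3
  step 3 · PE1,1: acc=66; fwd→66 fwd↓6
  step 4 · PE1,1: acc=0; fwd→0 fwd↓0

dataflow = OS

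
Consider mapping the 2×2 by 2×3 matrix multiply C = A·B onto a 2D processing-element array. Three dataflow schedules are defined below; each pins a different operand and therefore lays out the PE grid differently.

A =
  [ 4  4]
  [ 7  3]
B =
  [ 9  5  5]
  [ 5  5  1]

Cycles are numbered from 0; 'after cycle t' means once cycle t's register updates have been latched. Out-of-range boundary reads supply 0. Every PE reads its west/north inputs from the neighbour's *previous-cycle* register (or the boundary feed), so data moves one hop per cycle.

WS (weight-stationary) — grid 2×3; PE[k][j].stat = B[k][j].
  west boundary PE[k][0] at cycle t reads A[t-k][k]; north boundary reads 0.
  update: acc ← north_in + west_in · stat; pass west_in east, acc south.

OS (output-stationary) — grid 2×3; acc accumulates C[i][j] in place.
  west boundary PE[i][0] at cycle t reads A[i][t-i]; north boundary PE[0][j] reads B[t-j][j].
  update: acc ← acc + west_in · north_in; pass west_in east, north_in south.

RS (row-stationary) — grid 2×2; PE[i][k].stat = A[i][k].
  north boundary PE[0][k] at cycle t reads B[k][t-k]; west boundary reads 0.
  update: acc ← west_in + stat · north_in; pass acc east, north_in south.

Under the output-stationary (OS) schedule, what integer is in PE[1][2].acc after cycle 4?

PE[1][2].acc = 38

Tracing OS — 2×3 array, target PE[1][2]:
  c0 r0c2: 0 / 0 / 0
  c0 r1c1: 0 / 0 / 0
  c0 r1c2: 0 / 0 / 0
  c1 r0c2: 0 / 0 / 0
  c1 r1c1: 0 / 0 / 0
  c1 r1c2: 0 / 0 / 0
  c2 r0c2: 20 / 4 / 5
  c2 r1c1: 35 / 7 / 5
  c2 r1c2: 0 / 0 / 0
  c3 r0c2: 24 / 4 / 1
  c3 r1c1: 50 / 3 / 5
  c3 r1c2: 35 / 7 / 5
  c4 r0c2: 24 / 0 / 0
  c4 r1c1: 50 / 0 / 0
  c4 r1c2: 38 / 3 / 1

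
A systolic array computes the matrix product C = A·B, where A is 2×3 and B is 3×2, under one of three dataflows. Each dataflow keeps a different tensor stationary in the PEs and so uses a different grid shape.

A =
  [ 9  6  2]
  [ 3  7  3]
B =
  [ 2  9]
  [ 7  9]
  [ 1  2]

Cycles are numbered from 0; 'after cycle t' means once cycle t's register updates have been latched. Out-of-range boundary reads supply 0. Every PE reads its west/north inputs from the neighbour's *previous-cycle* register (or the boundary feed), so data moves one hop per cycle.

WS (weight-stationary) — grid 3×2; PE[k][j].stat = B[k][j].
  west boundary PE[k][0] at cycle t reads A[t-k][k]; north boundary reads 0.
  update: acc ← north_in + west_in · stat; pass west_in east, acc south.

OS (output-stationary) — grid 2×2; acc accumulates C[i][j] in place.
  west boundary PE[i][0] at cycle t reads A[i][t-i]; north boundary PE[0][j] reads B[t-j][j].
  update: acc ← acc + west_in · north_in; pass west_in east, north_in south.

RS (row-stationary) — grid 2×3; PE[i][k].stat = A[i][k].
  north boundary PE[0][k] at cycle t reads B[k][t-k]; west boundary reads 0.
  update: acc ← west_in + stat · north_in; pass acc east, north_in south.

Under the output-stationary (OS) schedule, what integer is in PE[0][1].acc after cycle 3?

PE[0][1].acc = 139

OS on a 2×2 grid — tracing PE[0][1] and its feeders:
  t=0 PE[0][0]: acc=18 h=9 v=2
  t=0 PE[0][1]: acc=0 h=0 v=0
  t=1 PE[0][0]: acc=60 h=6 v=7
  t=1 PE[0][1]: acc=81 h=9 v=9
  t=2 PE[0][0]: acc=62 h=2 v=1
  t=2 PE[0][1]: acc=135 h=6 v=9
  t=3 PE[0][0]: acc=62 h=0 v=0
  t=3 PE[0][1]: acc=139 h=2 v=2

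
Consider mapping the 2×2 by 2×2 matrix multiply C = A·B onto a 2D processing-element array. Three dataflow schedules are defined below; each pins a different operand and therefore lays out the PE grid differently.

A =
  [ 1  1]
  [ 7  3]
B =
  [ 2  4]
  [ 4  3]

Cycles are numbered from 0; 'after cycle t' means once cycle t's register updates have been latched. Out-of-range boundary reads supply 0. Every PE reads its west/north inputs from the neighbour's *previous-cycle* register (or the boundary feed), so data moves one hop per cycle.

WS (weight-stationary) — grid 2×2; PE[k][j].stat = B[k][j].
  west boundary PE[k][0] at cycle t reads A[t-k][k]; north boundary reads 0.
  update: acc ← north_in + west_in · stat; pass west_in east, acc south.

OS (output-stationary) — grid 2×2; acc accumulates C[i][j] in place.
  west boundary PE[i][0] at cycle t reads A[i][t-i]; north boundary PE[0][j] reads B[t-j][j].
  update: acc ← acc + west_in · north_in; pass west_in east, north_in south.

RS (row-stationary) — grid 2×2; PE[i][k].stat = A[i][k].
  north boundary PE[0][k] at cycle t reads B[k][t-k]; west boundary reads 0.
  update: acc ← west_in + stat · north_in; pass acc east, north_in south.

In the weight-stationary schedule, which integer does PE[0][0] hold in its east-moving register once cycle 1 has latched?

register = 7

WS on a 2×2 grid — tracing PE[0][0] and its feeders:
  after 0 — PE[0][0] acc=2, pass-E 1, pass-S 2
  after 1 — PE[0][0] acc=14, pass-E 7, pass-S 14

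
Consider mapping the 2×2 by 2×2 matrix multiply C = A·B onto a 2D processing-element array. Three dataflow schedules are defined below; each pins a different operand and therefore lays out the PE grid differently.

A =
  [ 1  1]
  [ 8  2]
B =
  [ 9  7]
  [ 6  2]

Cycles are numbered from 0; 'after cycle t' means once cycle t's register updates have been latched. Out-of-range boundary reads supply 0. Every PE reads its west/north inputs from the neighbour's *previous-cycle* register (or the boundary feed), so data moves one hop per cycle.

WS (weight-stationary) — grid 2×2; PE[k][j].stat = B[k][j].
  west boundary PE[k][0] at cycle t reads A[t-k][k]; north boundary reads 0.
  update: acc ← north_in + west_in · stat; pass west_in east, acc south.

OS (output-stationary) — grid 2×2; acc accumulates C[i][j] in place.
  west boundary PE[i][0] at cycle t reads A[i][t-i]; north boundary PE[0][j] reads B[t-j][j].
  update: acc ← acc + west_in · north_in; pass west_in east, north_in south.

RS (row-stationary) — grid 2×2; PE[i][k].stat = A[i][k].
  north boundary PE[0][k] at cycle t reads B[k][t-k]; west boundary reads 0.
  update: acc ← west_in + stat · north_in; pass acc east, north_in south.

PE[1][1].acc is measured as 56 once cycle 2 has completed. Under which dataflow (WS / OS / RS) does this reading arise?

dataflow = OS

WS [2×2] PE[1][1] across cycles:
  t=0 PE[1][1]: acc=0 h=0 v=0
  t=1 PE[1][1]: acc=0 h=0 v=0
  t=2 PE[1][1]: acc=9 h=1 v=9
OS [2×2] PE[1][1] across cycles:
  t=0 PE[1][1]: acc=0 h=0 v=0
  t=1 PE[1][1]: acc=0 h=0 v=0
  t=2 PE[1][1]: acc=56 h=8 v=7
RS [2×2] PE[1][1] across cycles:
  t=0 PE[1][1]: acc=0 h=0 v=0
  t=1 PE[1][1]: acc=0 h=0 v=0
  t=2 PE[1][1]: acc=84 h=84 v=6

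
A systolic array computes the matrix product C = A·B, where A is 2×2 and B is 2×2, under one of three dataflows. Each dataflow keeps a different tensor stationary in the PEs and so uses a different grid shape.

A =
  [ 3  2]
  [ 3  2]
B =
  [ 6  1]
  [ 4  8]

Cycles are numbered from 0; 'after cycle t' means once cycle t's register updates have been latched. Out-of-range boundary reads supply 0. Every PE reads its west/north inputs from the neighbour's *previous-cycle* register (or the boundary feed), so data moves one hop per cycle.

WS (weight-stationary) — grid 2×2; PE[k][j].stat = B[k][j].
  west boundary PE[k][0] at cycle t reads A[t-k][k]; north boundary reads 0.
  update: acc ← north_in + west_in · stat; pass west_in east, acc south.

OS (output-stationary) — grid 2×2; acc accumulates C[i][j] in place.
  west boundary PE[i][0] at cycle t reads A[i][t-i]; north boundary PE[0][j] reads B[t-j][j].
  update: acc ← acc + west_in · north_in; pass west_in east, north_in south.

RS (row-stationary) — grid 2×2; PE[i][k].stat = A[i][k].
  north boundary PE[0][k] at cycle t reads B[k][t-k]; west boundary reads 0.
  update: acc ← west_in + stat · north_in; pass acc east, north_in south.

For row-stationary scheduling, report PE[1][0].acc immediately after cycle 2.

PE[1][0].acc = 3

RS 2×2: PE[1][0] cycle-by-cycle (with neighbour feeds):
  c0 r0c0: 18 / 18 / 6
  c0 r1c0: 0 / 0 / 0
  c1 r0c0: 3 / 3 / 1
  c1 r1c0: 18 / 18 / 6
  c2 r0c0: 0 / 0 / 0
  c2 r1c0: 3 / 3 / 1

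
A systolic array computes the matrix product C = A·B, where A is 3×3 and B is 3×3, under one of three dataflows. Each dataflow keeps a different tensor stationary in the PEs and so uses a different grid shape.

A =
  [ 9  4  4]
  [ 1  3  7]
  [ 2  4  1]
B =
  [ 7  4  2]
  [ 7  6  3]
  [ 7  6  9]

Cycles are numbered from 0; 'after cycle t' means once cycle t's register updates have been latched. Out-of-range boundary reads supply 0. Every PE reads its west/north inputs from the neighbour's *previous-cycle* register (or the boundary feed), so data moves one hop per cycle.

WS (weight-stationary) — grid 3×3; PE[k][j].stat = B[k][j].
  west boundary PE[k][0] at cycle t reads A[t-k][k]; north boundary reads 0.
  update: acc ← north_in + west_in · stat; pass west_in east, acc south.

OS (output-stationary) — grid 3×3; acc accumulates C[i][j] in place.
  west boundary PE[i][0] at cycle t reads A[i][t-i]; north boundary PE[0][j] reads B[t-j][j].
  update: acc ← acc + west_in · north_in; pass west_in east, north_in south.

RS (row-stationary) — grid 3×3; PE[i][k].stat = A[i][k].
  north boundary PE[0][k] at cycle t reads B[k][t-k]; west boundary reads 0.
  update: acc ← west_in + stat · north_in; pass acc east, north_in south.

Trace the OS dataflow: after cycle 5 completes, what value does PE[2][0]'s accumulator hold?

PE[2][0].acc = 49

OS 3×3: PE[2][0] cycle-by-cycle (with neighbour feeds):
  @0  [1,0]  acc 0  |  →0  ↓0
  @0  [2,0]  acc 0  |  →0  ↓0
  @1  [1,0]  acc 7  |  →1  ↓7
  @1  [2,0]  acc 0  |  →0  ↓0
  @2  [1,0]  acc 28  |  →3  ↓7
  @2  [2,0]  acc 14  |  →2  ↓7
  @3  [1,0]  acc 77  |  →7  ↓7
  @3  [2,0]  acc 42  |  →4  ↓7
  @4  [1,0]  acc 77  |  →0  ↓0
  @4  [2,0]  acc 49  |  →1  ↓7
  @5  [1,0]  acc 77  |  →0  ↓0
  @5  [2,0]  acc 49  |  →0  ↓0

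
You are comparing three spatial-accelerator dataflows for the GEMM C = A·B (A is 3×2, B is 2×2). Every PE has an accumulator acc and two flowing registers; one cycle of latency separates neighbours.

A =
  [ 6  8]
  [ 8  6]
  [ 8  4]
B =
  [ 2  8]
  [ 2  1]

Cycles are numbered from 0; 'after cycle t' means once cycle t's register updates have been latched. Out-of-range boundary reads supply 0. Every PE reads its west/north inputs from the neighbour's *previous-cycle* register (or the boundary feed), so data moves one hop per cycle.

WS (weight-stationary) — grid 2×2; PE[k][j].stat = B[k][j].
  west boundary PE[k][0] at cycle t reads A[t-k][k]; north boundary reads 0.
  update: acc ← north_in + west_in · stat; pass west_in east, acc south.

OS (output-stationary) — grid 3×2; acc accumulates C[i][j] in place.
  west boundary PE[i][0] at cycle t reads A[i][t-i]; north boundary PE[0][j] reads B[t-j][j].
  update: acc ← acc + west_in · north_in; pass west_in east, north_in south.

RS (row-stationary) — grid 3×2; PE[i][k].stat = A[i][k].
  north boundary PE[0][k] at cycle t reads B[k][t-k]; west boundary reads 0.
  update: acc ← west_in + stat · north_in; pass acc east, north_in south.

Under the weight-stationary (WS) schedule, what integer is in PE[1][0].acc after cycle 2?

PE[1][0].acc = 28

WS (2×2). Following PE[1][0] plus its west/north inputs:
  cycle 0: PE[0][0] → acc 12, east 6, south 12
  cycle 0: PE[1][0] → acc 0, east 0, south 0
  cycle 1: PE[0][0] → acc 16, east 8, south 16
  cycle 1: PE[1][0] → acc 28, east 8, south 28
  cycle 2: PE[0][0] → acc 16, east 8, south 16
  cycle 2: PE[1][0] → acc 28, east 6, south 28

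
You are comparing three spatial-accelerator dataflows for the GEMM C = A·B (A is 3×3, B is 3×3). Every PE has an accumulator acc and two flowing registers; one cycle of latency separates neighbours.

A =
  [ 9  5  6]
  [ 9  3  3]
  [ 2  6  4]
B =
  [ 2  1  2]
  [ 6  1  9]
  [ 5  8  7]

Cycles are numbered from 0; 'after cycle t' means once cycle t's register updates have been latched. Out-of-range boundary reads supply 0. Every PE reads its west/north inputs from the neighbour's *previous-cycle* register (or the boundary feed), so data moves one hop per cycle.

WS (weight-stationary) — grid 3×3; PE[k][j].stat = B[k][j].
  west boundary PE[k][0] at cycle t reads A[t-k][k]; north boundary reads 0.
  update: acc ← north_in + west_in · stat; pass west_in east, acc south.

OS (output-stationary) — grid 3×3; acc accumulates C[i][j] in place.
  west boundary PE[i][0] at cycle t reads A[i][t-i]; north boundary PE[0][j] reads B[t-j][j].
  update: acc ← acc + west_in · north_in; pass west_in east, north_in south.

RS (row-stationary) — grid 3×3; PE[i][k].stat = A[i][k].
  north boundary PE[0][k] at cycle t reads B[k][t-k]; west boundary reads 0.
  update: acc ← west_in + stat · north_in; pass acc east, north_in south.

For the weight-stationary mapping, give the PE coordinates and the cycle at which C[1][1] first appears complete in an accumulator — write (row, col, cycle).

WS — PE[2][1] is where C[1][1] collects:
  c0 r2c1: 0 / 0 / 0
  c1 r2c1: 0 / 0 / 0
  c2 r2c1: 0 / 0 / 0
  c3 r2c1: 62 / 6 / 62
  c4 r2c1: 36 / 3 / 36

(row, col, cycle) = (2, 1, 4)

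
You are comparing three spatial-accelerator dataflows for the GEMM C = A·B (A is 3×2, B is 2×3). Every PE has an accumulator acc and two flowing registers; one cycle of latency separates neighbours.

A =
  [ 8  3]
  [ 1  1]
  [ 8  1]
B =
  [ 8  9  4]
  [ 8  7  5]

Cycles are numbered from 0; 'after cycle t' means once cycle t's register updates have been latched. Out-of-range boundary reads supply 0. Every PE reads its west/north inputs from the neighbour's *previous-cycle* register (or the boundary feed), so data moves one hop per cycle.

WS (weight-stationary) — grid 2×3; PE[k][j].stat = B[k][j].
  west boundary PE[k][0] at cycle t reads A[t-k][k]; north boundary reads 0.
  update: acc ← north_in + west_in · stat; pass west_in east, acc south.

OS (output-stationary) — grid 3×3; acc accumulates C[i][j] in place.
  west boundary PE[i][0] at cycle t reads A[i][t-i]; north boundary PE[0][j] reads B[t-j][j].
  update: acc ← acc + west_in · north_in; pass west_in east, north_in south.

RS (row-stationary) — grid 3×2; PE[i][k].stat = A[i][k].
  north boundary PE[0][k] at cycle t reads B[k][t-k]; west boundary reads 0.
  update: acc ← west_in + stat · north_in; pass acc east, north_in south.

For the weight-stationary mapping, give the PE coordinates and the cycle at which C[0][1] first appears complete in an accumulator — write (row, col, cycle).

(row, col, cycle) = (1, 1, 2)

WS: C[0][1] accumulates in PE[1][1]:
  t=0 PE[1][1]: acc=0 h=0 v=0
  t=1 PE[1][1]: acc=0 h=0 v=0
  t=2 PE[1][1]: acc=93 h=3 v=93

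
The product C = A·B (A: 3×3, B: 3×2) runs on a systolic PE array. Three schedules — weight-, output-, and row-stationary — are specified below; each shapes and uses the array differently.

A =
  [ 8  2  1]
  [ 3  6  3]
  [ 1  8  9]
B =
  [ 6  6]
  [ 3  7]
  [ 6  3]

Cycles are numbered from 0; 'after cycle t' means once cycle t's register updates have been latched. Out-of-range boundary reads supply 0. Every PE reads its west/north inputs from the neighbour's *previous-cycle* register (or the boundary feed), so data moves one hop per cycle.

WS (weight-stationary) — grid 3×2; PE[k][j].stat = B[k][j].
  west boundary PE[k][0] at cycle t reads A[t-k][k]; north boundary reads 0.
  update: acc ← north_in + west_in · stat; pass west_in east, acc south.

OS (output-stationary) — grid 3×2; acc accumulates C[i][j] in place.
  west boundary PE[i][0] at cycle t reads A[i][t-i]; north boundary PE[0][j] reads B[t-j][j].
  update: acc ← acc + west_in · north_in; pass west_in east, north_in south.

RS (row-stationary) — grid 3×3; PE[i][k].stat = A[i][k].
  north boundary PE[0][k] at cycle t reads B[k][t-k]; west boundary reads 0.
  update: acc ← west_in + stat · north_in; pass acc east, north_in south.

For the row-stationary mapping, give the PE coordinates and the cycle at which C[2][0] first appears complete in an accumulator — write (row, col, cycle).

(row, col, cycle) = (2, 2, 4)

RS: C[2][0] accumulates in PE[2][2]:
  step 0 · PE2,2: acc=0; fwd→0 fwd↓0
  step 1 · PE2,2: acc=0; fwd→0 fwd↓0
  step 2 · PE2,2: acc=0; fwd→0 fwd↓0
  step 3 · PE2,2: acc=0; fwd→0 fwd↓0
  step 4 · PE2,2: acc=84; fwd→84 fwd↓6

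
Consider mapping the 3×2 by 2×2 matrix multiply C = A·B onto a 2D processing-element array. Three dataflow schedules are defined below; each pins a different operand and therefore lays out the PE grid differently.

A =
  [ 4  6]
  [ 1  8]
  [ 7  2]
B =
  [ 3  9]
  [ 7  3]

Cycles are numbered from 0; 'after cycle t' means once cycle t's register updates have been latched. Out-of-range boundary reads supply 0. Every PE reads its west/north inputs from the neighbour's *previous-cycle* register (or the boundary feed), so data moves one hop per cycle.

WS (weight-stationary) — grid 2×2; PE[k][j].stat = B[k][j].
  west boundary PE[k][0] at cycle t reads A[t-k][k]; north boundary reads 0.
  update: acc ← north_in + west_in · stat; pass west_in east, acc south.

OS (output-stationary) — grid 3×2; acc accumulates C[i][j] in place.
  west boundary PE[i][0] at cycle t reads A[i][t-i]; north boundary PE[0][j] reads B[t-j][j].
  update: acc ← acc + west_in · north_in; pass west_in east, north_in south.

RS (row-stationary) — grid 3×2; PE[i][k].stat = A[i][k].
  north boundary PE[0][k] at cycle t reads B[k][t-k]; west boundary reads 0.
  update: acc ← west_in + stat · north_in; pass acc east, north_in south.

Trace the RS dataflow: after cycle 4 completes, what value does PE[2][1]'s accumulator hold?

PE[2][1].acc = 69

Tracing RS — 3×2 array, target PE[2][1]:
  cycle 0: PE[1][1] → acc 0, east 0, south 0
  cycle 0: PE[2][0] → acc 0, east 0, south 0
  cycle 0: PE[2][1] → acc 0, east 0, south 0
  cycle 1: PE[1][1] → acc 0, east 0, south 0
  cycle 1: PE[2][0] → acc 0, east 0, south 0
  cycle 1: PE[2][1] → acc 0, east 0, south 0
  cycle 2: PE[1][1] → acc 59, east 59, south 7
  cycle 2: PE[2][0] → acc 21, east 21, south 3
  cycle 2: PE[2][1] → acc 0, east 0, south 0
  cycle 3: PE[1][1] → acc 33, east 33, south 3
  cycle 3: PE[2][0] → acc 63, east 63, south 9
  cycle 3: PE[2][1] → acc 35, east 35, south 7
  cycle 4: PE[1][1] → acc 0, east 0, south 0
  cycle 4: PE[2][0] → acc 0, east 0, south 0
  cycle 4: PE[2][1] → acc 69, east 69, south 3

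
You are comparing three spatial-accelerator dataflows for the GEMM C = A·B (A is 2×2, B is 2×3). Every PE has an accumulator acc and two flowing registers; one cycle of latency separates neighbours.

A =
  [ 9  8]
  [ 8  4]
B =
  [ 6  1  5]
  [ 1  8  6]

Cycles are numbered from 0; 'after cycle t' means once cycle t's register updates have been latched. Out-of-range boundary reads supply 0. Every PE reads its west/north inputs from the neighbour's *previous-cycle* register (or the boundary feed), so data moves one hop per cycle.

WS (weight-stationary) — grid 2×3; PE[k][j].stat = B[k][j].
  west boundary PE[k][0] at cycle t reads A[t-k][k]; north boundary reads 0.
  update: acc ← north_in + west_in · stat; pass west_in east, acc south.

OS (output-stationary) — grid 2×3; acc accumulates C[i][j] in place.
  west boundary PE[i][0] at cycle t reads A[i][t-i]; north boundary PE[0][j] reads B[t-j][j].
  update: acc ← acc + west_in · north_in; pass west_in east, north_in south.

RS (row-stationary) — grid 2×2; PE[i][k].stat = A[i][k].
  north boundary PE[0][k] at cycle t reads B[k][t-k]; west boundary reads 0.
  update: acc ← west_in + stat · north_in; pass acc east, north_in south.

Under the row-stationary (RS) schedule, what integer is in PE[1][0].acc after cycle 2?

PE[1][0].acc = 8

RS 2×2: PE[1][0] cycle-by-cycle (with neighbour feeds):
  step 0 · PE0,0: acc=54; fwd→54 fwd↓6
  step 0 · PE1,0: acc=0; fwd→0 fwd↓0
  step 1 · PE0,0: acc=9; fwd→9 fwd↓1
  step 1 · PE1,0: acc=48; fwd→48 fwd↓6
  step 2 · PE0,0: acc=45; fwd→45 fwd↓5
  step 2 · PE1,0: acc=8; fwd→8 fwd↓1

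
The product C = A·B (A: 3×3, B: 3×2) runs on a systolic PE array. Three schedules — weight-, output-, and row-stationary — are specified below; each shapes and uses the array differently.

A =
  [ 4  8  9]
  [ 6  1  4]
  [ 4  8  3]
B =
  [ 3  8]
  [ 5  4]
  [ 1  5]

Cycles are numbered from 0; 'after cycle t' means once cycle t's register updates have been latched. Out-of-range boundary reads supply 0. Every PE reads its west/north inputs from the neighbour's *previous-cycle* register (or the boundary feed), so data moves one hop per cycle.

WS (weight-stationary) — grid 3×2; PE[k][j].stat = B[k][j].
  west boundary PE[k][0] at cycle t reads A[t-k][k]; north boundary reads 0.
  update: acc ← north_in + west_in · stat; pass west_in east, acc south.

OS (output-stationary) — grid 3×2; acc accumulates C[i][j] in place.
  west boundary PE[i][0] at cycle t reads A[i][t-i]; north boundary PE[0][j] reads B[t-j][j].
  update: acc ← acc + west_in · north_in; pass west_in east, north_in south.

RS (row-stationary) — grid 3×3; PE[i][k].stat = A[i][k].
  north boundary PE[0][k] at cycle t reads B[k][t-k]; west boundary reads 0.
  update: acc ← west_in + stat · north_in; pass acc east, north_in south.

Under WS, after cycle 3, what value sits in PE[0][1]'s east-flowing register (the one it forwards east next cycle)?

register = 4

WS 3×2: PE[0][1] cycle-by-cycle (with neighbour feeds):
  cycle 0: PE[0][0] → acc 12, east 4, south 12
  cycle 0: PE[0][1] → acc 0, east 0, south 0
  cycle 1: PE[0][0] → acc 18, east 6, south 18
  cycle 1: PE[0][1] → acc 32, east 4, south 32
  cycle 2: PE[0][0] → acc 12, east 4, south 12
  cycle 2: PE[0][1] → acc 48, east 6, south 48
  cycle 3: PE[0][0] → acc 0, east 0, south 0
  cycle 3: PE[0][1] → acc 32, east 4, south 32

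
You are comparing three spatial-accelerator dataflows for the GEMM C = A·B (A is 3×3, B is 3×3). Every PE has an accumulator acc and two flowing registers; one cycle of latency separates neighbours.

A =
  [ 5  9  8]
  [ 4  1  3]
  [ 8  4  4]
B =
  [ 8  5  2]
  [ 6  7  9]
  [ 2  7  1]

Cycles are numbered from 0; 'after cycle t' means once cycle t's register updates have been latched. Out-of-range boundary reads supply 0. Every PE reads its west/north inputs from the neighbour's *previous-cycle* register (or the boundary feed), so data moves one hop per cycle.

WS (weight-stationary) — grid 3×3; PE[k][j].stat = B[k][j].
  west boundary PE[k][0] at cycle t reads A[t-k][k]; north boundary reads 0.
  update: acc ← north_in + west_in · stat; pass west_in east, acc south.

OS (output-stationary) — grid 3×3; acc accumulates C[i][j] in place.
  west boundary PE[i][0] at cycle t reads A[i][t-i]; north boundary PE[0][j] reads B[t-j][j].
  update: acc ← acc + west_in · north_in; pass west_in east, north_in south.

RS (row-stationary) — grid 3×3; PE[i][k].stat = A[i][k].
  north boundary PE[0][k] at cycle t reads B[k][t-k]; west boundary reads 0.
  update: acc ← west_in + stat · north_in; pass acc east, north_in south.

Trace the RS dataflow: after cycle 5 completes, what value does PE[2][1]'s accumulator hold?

PE[2][1].acc = 52

Tracing RS — 3×3 array, target PE[2][1]:
  t=0 PE[1][1]: acc=0 h=0 v=0
  t=0 PE[2][0]: acc=0 h=0 v=0
  t=0 PE[2][1]: acc=0 h=0 v=0
  t=1 PE[1][1]: acc=0 h=0 v=0
  t=1 PE[2][0]: acc=0 h=0 v=0
  t=1 PE[2][1]: acc=0 h=0 v=0
  t=2 PE[1][1]: acc=38 h=38 v=6
  t=2 PE[2][0]: acc=64 h=64 v=8
  t=2 PE[2][1]: acc=0 h=0 v=0
  t=3 PE[1][1]: acc=27 h=27 v=7
  t=3 PE[2][0]: acc=40 h=40 v=5
  t=3 PE[2][1]: acc=88 h=88 v=6
  t=4 PE[1][1]: acc=17 h=17 v=9
  t=4 PE[2][0]: acc=16 h=16 v=2
  t=4 PE[2][1]: acc=68 h=68 v=7
  t=5 PE[1][1]: acc=0 h=0 v=0
  t=5 PE[2][0]: acc=0 h=0 v=0
  t=5 PE[2][1]: acc=52 h=52 v=9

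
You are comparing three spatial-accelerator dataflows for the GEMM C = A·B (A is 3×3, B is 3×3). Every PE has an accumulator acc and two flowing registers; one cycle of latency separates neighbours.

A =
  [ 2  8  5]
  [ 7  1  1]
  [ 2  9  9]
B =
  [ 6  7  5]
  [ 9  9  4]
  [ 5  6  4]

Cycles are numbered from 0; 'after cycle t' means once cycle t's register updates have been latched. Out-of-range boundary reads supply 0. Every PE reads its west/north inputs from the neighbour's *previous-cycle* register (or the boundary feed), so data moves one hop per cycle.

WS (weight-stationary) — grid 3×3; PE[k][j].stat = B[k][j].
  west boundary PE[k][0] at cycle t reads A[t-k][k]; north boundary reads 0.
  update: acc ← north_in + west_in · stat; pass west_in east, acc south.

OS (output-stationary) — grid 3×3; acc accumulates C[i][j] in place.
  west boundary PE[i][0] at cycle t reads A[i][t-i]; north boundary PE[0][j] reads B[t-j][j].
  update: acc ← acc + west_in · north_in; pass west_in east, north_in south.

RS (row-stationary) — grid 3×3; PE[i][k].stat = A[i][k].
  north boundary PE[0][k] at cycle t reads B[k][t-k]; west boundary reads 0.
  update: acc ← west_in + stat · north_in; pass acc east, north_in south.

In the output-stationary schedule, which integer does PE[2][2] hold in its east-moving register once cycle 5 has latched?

OS on a 3×3 grid — tracing PE[2][2] and its feeders:
  t=0 PE[1][2]: acc=0 h=0 v=0
  t=0 PE[2][1]: acc=0 h=0 v=0
  t=0 PE[2][2]: acc=0 h=0 v=0
  t=1 PE[1][2]: acc=0 h=0 v=0
  t=1 PE[2][1]: acc=0 h=0 v=0
  t=1 PE[2][2]: acc=0 h=0 v=0
  t=2 PE[1][2]: acc=0 h=0 v=0
  t=2 PE[2][1]: acc=0 h=0 v=0
  t=2 PE[2][2]: acc=0 h=0 v=0
  t=3 PE[1][2]: acc=35 h=7 v=5
  t=3 PE[2][1]: acc=14 h=2 v=7
  t=3 PE[2][2]: acc=0 h=0 v=0
  t=4 PE[1][2]: acc=39 h=1 v=4
  t=4 PE[2][1]: acc=95 h=9 v=9
  t=4 PE[2][2]: acc=10 h=2 v=5
  t=5 PE[1][2]: acc=43 h=1 v=4
  t=5 PE[2][1]: acc=149 h=9 v=6
  t=5 PE[2][2]: acc=46 h=9 v=4

register = 9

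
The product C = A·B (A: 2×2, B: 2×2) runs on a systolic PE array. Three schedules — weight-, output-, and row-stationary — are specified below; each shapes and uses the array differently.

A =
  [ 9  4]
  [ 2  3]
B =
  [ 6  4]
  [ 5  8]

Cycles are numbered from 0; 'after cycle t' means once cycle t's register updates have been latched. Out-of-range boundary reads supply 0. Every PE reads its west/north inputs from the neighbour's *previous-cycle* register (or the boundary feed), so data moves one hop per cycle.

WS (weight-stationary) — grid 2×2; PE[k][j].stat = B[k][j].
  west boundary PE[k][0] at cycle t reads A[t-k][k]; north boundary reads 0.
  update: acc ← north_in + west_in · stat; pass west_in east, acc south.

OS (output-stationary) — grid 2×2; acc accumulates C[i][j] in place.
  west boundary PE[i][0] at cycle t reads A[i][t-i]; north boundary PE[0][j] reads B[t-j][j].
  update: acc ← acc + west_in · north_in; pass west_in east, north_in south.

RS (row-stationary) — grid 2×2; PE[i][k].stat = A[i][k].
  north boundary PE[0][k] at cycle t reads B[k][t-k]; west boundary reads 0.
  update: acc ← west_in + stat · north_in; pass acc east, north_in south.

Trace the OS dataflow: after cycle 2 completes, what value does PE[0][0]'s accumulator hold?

PE[0][0].acc = 74

Tracing OS — 2×2 array, target PE[0][0]:
  @0  [0,0]  acc 54  |  →9  ↓6
  @1  [0,0]  acc 74  |  →4  ↓5
  @2  [0,0]  acc 74  |  →0  ↓0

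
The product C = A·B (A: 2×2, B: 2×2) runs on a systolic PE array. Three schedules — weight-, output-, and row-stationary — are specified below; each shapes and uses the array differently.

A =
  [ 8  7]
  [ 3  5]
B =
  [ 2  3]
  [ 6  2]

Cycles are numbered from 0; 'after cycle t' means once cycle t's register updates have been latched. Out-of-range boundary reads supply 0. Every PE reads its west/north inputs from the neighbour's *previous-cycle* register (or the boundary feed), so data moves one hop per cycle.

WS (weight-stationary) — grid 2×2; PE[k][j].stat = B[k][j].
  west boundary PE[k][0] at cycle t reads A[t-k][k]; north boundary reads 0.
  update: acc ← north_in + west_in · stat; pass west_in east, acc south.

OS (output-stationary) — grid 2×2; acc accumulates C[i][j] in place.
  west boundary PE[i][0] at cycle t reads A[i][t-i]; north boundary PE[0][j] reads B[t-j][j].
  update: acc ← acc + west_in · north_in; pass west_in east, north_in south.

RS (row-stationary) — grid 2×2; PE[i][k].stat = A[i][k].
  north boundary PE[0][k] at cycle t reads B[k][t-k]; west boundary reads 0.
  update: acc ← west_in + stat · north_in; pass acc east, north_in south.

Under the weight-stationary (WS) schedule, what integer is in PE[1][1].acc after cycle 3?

PE[1][1].acc = 19

WS on a 2×2 grid — tracing PE[1][1] and its feeders:
  after 0 — PE[0][1] acc=0, pass-E 0, pass-S 0
  after 0 — PE[1][0] acc=0, pass-E 0, pass-S 0
  after 0 — PE[1][1] acc=0, pass-E 0, pass-S 0
  after 1 — PE[0][1] acc=24, pass-E 8, pass-S 24
  after 1 — PE[1][0] acc=58, pass-E 7, pass-S 58
  after 1 — PE[1][1] acc=0, pass-E 0, pass-S 0
  after 2 — PE[0][1] acc=9, pass-E 3, pass-S 9
  after 2 — PE[1][0] acc=36, pass-E 5, pass-S 36
  after 2 — PE[1][1] acc=38, pass-E 7, pass-S 38
  after 3 — PE[0][1] acc=0, pass-E 0, pass-S 0
  after 3 — PE[1][0] acc=0, pass-E 0, pass-S 0
  after 3 — PE[1][1] acc=19, pass-E 5, pass-S 19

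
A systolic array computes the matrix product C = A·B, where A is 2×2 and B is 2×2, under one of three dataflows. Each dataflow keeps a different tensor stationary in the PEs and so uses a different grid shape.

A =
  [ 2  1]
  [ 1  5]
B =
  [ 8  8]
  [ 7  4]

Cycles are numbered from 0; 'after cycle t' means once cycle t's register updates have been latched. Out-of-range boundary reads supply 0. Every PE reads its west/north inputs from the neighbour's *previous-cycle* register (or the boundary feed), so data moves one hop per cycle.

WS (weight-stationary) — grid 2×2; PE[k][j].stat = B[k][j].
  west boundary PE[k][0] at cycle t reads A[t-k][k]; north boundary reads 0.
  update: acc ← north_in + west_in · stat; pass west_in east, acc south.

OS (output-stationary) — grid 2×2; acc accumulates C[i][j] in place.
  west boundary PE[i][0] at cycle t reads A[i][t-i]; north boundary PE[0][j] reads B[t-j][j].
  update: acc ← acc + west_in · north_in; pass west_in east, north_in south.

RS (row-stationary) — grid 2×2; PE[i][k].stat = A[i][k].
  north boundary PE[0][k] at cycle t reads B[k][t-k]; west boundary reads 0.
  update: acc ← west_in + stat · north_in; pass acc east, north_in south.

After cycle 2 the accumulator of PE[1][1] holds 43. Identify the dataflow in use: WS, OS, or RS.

dataflow = RS

— WS: 2×2; PE[1][1] trace:
  after 0 — PE[1][1] acc=0, pass-E 0, pass-S 0
  after 1 — PE[1][1] acc=0, pass-E 0, pass-S 0
  after 2 — PE[1][1] acc=20, pass-E 1, pass-S 20
— OS: 2×2; PE[1][1] trace:
  after 0 — PE[1][1] acc=0, pass-E 0, pass-S 0
  after 1 — PE[1][1] acc=0, pass-E 0, pass-S 0
  after 2 — PE[1][1] acc=8, pass-E 1, pass-S 8
— RS: 2×2; PE[1][1] trace:
  after 0 — PE[1][1] acc=0, pass-E 0, pass-S 0
  after 1 — PE[1][1] acc=0, pass-E 0, pass-S 0
  after 2 — PE[1][1] acc=43, pass-E 43, pass-S 7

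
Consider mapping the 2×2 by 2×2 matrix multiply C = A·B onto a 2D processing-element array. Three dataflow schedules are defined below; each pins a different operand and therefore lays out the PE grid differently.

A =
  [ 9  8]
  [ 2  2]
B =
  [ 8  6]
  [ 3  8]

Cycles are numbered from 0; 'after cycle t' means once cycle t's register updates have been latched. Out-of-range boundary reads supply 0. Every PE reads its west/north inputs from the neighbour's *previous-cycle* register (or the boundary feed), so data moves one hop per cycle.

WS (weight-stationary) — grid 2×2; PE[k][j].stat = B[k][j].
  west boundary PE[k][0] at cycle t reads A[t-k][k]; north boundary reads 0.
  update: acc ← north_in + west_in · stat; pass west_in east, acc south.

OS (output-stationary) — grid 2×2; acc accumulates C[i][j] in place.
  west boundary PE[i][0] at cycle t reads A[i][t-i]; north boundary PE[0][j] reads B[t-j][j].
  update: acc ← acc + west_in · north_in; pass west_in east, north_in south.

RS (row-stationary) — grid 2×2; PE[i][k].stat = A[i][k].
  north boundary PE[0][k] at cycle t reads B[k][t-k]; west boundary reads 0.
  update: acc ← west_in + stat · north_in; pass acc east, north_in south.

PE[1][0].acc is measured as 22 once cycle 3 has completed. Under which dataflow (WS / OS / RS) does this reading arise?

dataflow = OS

WS [2×2] PE[1][0] across cycles:
  step 0 · PE1,0: acc=0; fwd→0 fwd↓0
  step 1 · PE1,0: acc=96; fwd→8 fwd↓96
  step 2 · PE1,0: acc=22; fwd→2 fwd↓22
  step 3 · PE1,0: acc=0; fwd→0 fwd↓0
OS [2×2] PE[1][0] across cycles:
  step 0 · PE1,0: acc=0; fwd→0 fwd↓0
  step 1 · PE1,0: acc=16; fwd→2 fwd↓8
  step 2 · PE1,0: acc=22; fwd→2 fwd↓3
  step 3 · PE1,0: acc=22; fwd→0 fwd↓0
RS [2×2] PE[1][0] across cycles:
  step 0 · PE1,0: acc=0; fwd→0 fwd↓0
  step 1 · PE1,0: acc=16; fwd→16 fwd↓8
  step 2 · PE1,0: acc=12; fwd→12 fwd↓6
  step 3 · PE1,0: acc=0; fwd→0 fwd↓0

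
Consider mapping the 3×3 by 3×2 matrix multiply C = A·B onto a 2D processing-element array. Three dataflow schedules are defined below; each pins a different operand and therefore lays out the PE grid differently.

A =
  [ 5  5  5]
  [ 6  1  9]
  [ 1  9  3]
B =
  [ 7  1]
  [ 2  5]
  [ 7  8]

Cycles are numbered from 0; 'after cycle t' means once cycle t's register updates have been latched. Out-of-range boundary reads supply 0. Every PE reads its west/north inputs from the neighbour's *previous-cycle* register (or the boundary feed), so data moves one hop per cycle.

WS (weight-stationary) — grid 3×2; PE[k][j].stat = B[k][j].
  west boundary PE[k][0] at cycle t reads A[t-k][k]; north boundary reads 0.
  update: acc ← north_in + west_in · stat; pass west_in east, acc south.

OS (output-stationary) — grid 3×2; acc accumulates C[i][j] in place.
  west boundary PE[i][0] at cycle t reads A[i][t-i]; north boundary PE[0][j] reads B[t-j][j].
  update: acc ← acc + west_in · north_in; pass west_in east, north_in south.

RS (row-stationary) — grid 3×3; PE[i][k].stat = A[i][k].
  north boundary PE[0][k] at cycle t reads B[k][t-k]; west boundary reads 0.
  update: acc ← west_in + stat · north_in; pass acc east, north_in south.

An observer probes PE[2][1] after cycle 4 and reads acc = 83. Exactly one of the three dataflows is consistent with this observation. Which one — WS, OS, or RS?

— WS: 3×2; PE[2][1] trace:
  @0  [2,1]  acc 0  |  →0  ↓0
  @1  [2,1]  acc 0  |  →0  ↓0
  @2  [2,1]  acc 0  |  →0  ↓0
  @3  [2,1]  acc 70  |  →5  ↓70
  @4  [2,1]  acc 83  |  →9  ↓83
— OS: 3×2; PE[2][1] trace:
  @0  [2,1]  acc 0  |  →0  ↓0
  @1  [2,1]  acc 0  |  →0  ↓0
  @2  [2,1]  acc 0  |  →0  ↓0
  @3  [2,1]  acc 1  |  →1  ↓1
  @4  [2,1]  acc 46  |  →9  ↓5
— RS: 3×3; PE[2][1] trace:
  @0  [2,1]  acc 0  |  →0  ↓0
  @1  [2,1]  acc 0  |  →0  ↓0
  @2  [2,1]  acc 0  |  →0  ↓0
  @3  [2,1]  acc 25  |  →25  ↓2
  @4  [2,1]  acc 46  |  →46  ↓5

dataflow = WS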